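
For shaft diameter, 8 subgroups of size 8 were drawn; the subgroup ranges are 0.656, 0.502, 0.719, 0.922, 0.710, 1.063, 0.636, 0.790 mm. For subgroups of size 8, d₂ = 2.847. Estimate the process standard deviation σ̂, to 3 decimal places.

R̄ = (0.656 + 0.502 + 0.719 + 0.922 + 0.710 + 1.063 + 0.636 + 0.790) / 8 = 0.7498
σ̂ = R̄ / d₂ = 0.7498 / 2.847 = 0.2633

0.263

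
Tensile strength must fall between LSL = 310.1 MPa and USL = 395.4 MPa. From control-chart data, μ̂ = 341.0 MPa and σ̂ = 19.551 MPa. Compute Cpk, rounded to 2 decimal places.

Cpu = (USL − μ̂) / (3σ̂) = (395.4 − 341.0) / (3 × 19.551) = 0.9275; Cpl = (μ̂ − LSL) / (3σ̂) = (341.0 − 310.1) / (3 × 19.551) = 0.5268; Cpk = min(Cpu, Cpl) = 0.5268

0.53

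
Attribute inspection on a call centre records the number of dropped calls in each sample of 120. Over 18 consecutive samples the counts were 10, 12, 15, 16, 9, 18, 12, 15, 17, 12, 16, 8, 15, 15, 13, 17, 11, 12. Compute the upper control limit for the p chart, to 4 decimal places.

p̄ = Σdᵢ / (k·n) = 243 / (18 × 120) = 0.11250
UCL = p̄ + 3·√(p̄(1−p̄)/n) = 0.11250 + 3 × √(0.11250×0.88750/120) = 0.11250 + 3 × 0.02884 = 0.19903

0.1990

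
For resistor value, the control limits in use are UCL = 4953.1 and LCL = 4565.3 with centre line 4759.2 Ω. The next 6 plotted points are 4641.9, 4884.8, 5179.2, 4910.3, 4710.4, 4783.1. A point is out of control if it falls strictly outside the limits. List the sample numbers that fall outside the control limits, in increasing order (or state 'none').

3

Compare each point to [4565.3, 4953.1]: sample 3 = 5179.2 > UCL.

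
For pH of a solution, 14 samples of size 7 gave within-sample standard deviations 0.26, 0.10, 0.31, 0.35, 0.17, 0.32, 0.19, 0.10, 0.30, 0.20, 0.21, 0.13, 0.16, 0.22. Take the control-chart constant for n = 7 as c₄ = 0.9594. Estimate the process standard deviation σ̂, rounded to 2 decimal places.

0.22

s̄ = (0.26 + 0.10 + 0.31 + 0.35 + 0.17 + 0.32 + 0.19 + 0.10 + 0.30 + 0.20 + 0.21 + 0.13 + 0.16 + 0.22) / 14 = 0.2157
σ̂ = s̄ / c₄ = 0.2157 / 0.9594 = 0.2248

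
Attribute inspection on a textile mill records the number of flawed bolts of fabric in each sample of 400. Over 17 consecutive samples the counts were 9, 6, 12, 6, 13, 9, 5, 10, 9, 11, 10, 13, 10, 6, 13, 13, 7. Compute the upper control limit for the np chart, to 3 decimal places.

p̄ = Σdᵢ / (k·n) = 162 / (17 × 400) = 0.02382
UCL = np̄ + 3·√(np̄(1−p̄)) = 9.5294 + 3 × √(9.5294×0.97618) = 9.5294 + 3 × 3.0500 = 18.6794

18.679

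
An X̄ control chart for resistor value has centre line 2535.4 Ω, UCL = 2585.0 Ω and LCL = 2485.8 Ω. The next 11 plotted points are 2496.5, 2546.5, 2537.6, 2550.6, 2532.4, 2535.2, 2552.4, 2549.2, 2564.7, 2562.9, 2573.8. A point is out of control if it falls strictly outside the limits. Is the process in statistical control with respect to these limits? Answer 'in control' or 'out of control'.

in control

All 11 points lie within [2485.8, 2585.0].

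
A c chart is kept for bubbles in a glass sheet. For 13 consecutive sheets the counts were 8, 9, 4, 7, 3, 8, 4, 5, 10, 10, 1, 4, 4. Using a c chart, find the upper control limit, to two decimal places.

c̄ = (8 + 9 + 4 + 7 + 3 + 8 + 4 + 5 + 10 + 10 + 1 + 4 + 4) / 13 = 77 / 13 = 5.9231
UCL = c̄ + 3√c̄ = 5.9231 + 3 × √5.9231 = 5.9231 + 3 × 2.4337 = 13.2243

13.22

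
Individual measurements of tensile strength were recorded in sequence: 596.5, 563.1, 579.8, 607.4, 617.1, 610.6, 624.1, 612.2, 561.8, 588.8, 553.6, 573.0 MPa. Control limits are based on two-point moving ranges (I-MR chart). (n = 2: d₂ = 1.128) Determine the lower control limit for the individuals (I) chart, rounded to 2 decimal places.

529.91

X̄ = (596.5 + 563.1 + 579.8 + 607.4 + 617.1 + 610.6 + 624.1 + 612.2 + 561.8 + 588.8 + 553.6 + 573.0) / 12 = 590.6667
Moving ranges: 33.4, 16.7, 27.6, 9.7, 6.5, 13.5, 11.9, 50.4, 27.0, 35.2, 19.4; M̄R̄ = 251.3000 / 11 = 22.8455
LCL = X̄ − 3·M̄R̄/d₂ = 590.6667 − 3 × 22.8455 / 1.128 = 529.9075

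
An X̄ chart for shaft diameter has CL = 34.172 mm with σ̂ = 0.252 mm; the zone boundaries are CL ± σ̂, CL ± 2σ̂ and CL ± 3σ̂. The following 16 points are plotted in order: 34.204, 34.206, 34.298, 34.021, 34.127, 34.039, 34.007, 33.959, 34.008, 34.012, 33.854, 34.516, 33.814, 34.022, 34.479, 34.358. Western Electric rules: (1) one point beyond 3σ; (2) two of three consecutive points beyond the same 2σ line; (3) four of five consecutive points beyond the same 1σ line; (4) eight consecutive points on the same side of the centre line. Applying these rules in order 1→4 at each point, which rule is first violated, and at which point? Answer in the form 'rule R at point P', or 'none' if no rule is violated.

rule 4 at point 11

Zone of each point (C = within 1σ̂, B = 1σ̂–2σ̂, A = 2σ̂–3σ̂, * = beyond 3σ̂; sign = side of CL): 1:+C, 2:+C, 3:+C, 4:-C, 5:-C, 6:-C, 7:-C, 8:-C, 9:-C, 10:-C, 11:-B, 12:+B, 13:-B, 14:-C, 15:+B, 16:+C
Rule 4 (eight consecutive points on the same side of the centre line) is satisfied at point 11.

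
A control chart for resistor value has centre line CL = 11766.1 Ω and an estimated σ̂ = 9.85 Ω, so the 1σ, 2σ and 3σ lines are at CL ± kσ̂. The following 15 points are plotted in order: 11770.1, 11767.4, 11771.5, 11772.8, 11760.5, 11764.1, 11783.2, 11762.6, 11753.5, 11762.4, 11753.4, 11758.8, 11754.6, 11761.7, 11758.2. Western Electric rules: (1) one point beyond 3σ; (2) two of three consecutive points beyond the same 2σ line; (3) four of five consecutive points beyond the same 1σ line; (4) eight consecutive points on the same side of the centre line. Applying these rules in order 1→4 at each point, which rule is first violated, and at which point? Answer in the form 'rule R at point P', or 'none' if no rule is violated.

rule 4 at point 15

Zone of each point (C = within 1σ̂, B = 1σ̂–2σ̂, A = 2σ̂–3σ̂, * = beyond 3σ̂; sign = side of CL): 1:+C, 2:+C, 3:+C, 4:+C, 5:-C, 6:-C, 7:+B, 8:-C, 9:-B, 10:-C, 11:-B, 12:-C, 13:-B, 14:-C, 15:-C
Rule 4 (eight consecutive points on the same side of the centre line) is satisfied at point 15.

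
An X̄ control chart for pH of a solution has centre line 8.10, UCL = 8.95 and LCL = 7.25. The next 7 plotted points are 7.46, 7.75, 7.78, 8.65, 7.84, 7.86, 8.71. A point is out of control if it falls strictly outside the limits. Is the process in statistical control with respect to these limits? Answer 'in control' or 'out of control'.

All 7 points lie within [7.25, 8.95].

in control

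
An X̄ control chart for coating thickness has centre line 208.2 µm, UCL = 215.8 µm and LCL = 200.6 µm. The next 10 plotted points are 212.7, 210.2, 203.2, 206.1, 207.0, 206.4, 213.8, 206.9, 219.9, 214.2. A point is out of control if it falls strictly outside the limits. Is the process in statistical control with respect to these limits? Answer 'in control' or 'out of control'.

Compare each point to [200.6, 215.8]: sample 9 = 219.9 > UCL.

out of control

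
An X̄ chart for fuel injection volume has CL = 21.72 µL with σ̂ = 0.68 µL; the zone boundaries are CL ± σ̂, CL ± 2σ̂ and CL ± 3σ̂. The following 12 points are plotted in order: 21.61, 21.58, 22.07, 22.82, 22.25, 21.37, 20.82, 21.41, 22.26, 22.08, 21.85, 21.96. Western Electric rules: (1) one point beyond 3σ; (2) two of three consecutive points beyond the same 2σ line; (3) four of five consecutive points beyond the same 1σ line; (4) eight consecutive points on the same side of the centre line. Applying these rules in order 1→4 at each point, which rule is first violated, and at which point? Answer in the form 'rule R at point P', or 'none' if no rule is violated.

Zone of each point (C = within 1σ̂, B = 1σ̂–2σ̂, A = 2σ̂–3σ̂, * = beyond 3σ̂; sign = side of CL): 1:-C, 2:-C, 3:+C, 4:+B, 5:+C, 6:-C, 7:-B, 8:-C, 9:+C, 10:+C, 11:+C, 12:+C
No rule fires across all 12 points.

none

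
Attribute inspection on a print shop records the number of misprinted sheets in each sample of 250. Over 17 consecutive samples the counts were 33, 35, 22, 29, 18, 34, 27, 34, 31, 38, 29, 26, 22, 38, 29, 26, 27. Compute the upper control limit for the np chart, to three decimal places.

p̄ = Σdᵢ / (k·n) = 498 / (17 × 250) = 0.11718
UCL = np̄ + 3·√(np̄(1−p̄)) = 29.2941 + 3 × √(29.2941×0.88282) = 29.2941 + 3 × 5.0854 = 44.5504

44.550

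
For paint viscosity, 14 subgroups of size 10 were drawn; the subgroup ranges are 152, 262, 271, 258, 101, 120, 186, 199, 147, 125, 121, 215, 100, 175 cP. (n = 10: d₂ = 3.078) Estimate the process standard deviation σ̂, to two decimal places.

56.44

R̄ = (152 + 262 + 271 + 258 + 101 + 120 + 186 + 199 + 147 + 125 + 121 + 215 + 100 + 175) / 14 = 173.7143
σ̂ = R̄ / d₂ = 173.7143 / 3.078 = 56.4374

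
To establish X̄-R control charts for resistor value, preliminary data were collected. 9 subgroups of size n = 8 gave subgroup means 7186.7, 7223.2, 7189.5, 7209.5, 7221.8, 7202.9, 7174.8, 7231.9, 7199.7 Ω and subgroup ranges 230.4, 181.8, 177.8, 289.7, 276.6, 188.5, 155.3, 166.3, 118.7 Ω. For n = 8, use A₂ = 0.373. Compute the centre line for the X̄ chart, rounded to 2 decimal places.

X̄̄ = (7186.7 + 7223.2 + 7189.5 + 7209.5 + 7221.8 + 7202.9 + 7174.8 + 7231.9 + 7199.7) / 9 = 64840.0000 / 9 = 7204.4444
CL = X̄̄ = 7204.4444

7204.44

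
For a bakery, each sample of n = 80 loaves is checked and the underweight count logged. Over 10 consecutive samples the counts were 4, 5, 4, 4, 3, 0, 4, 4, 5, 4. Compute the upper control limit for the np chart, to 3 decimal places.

9.336

p̄ = Σdᵢ / (k·n) = 37 / (10 × 80) = 0.04625
UCL = np̄ + 3·√(np̄(1−p̄)) = 3.7000 + 3 × √(3.7000×0.95375) = 3.7000 + 3 × 1.8785 = 9.3356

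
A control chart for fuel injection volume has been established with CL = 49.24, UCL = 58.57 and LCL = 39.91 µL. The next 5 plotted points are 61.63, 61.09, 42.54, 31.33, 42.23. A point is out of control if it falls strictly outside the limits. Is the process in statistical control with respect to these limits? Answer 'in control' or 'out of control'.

Compare each point to [39.91, 58.57]: sample 1 = 61.63 > UCL; sample 2 = 61.09 > UCL; sample 4 = 31.33 < LCL.

out of control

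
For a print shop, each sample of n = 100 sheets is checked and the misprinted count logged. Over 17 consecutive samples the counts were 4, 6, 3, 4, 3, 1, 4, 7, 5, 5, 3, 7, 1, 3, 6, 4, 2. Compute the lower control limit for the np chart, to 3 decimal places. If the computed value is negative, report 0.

0.000

p̄ = Σdᵢ / (k·n) = 68 / (17 × 100) = 0.04000
LCL = np̄ − 3·√(np̄(1−p̄)) = 4.0000 − 3 × 1.9596 = -1.8788 → 0 (negative, so LCL = 0)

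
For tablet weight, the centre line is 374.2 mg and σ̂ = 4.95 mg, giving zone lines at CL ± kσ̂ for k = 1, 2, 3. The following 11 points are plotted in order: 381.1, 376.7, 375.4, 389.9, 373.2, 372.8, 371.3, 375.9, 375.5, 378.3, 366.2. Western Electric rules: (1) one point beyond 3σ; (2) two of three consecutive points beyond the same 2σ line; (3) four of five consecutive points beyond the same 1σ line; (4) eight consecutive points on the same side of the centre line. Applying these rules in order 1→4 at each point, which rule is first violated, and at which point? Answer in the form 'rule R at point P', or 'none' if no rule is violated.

rule 1 at point 4

Zone of each point (C = within 1σ̂, B = 1σ̂–2σ̂, A = 2σ̂–3σ̂, * = beyond 3σ̂; sign = side of CL): 1:+B, 2:+C, 3:+C, 4:+*, 5:-C, 6:-C, 7:-C, 8:+C, 9:+C, 10:+C, 11:-B
Rule 1 (one point beyond the 3σ limits) is satisfied at point 4.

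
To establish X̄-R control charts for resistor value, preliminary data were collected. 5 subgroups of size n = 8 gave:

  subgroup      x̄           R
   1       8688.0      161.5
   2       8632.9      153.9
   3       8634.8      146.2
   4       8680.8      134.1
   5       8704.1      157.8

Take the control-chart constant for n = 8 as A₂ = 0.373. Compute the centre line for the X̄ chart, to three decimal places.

8668.120

X̄̄ = (8688.0 + 8632.9 + 8634.8 + 8680.8 + 8704.1) / 5 = 43340.6000 / 5 = 8668.1200
CL = X̄̄ = 8668.1200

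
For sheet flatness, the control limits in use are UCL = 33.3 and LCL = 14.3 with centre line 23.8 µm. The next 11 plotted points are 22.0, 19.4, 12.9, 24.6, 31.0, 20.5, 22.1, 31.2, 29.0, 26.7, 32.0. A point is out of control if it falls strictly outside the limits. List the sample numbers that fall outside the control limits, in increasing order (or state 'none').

3

Compare each point to [14.3, 33.3]: sample 3 = 12.9 < LCL.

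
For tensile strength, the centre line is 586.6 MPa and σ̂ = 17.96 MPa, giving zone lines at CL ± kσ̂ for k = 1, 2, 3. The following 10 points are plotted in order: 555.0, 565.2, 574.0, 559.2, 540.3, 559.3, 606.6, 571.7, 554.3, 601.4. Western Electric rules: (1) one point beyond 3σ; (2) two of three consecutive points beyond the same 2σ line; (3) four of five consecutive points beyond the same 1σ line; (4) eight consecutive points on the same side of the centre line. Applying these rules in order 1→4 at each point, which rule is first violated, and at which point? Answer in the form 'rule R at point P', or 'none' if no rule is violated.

Zone of each point (C = within 1σ̂, B = 1σ̂–2σ̂, A = 2σ̂–3σ̂, * = beyond 3σ̂; sign = side of CL): 1:-B, 2:-B, 3:-C, 4:-B, 5:-A, 6:-B, 7:+B, 8:-C, 9:-B, 10:+C
Rule 3 (four of five consecutive points beyond the same 1σ limit) is satisfied at point 5.

rule 3 at point 5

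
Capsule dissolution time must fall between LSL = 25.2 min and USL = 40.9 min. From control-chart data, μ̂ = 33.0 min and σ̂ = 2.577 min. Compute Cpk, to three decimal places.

Cpu = (USL − μ̂) / (3σ̂) = (40.9 − 33.0) / (3 × 2.577) = 1.0219; Cpl = (μ̂ − LSL) / (3σ̂) = (33.0 − 25.2) / (3 × 2.577) = 1.0089; Cpk = min(Cpu, Cpl) = 1.0089

1.009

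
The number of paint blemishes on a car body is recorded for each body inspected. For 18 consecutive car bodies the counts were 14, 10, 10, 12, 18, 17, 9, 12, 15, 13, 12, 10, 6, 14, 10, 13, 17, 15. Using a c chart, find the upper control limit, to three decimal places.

c̄ = (14 + 10 + 10 + 12 + 18 + 17 + 9 + 12 + 15 + 13 + 12 + 10 + 6 + 14 + 10 + 13 + 17 + 15) / 18 = 227 / 18 = 12.6111
UCL = c̄ + 3√c̄ = 12.6111 + 3 × √12.6111 = 12.6111 + 3 × 3.5512 = 23.2647

23.265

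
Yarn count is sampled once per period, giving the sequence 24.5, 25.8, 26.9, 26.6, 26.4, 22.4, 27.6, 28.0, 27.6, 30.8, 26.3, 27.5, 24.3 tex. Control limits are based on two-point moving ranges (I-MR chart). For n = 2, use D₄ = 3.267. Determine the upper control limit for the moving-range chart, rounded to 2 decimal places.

6.81

Moving ranges: 1.3, 1.1, 0.3, 0.2, 4.0, 5.2, 0.4, 0.4, 3.2, 4.5, 1.2, 3.2; M̄R̄ = 25.0000 / 12 = 2.0833
UCL_MR = D₄·M̄R̄ = 3.267 × 2.0833 = 6.8063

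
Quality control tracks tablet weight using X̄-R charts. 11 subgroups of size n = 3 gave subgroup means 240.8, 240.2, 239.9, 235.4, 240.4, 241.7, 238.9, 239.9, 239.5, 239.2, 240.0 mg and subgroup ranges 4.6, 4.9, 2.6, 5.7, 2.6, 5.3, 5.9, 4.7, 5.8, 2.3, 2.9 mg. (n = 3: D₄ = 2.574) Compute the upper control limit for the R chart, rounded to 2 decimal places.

R̄ = (4.6 + 4.9 + 2.6 + 5.7 + 2.6 + 5.3 + 5.9 + 4.7 + 5.8 + 2.3 + 2.9) / 11 = 47.3000 / 11 = 4.3000
UCL_R = D₄·R̄ = 2.574 × 4.3000 = 11.0682

11.07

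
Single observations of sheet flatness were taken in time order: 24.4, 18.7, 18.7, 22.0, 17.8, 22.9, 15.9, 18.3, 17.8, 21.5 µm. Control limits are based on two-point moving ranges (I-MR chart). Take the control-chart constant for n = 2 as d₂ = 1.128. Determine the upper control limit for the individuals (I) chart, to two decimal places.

X̄ = (24.4 + 18.7 + 18.7 + 22.0 + 17.8 + 22.9 + 15.9 + 18.3 + 17.8 + 21.5) / 10 = 19.8000
Moving ranges: 5.7, 0.0, 3.3, 4.2, 5.1, 7.0, 2.4, 0.5, 3.7; M̄R̄ = 31.9000 / 9 = 3.5444
UCL = X̄ + 3·M̄R̄/d₂ = 19.8000 + 3 × 3.5444 / 1.128 = 29.2267

29.23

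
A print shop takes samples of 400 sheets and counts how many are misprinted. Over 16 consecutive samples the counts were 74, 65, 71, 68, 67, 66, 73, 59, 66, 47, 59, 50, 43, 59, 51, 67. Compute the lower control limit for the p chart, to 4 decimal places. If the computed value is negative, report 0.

0.0998

p̄ = Σdᵢ / (k·n) = 985 / (16 × 400) = 0.15391
LCL = p̄ − 3·√(p̄(1−p̄)/n) = 0.15391 − 3 × 0.01804 = 0.09978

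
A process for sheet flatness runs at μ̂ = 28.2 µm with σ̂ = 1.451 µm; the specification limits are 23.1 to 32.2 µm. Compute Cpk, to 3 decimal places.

0.919

Cpu = (USL − μ̂) / (3σ̂) = (32.2 − 28.2) / (3 × 1.451) = 0.9189; Cpl = (μ̂ − LSL) / (3σ̂) = (28.2 − 23.1) / (3 × 1.451) = 1.1716; Cpk = min(Cpu, Cpl) = 0.9189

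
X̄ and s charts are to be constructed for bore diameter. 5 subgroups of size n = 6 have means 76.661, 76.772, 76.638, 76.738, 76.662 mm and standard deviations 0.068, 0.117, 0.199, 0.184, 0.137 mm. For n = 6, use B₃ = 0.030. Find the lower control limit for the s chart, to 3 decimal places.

0.004

s̄ = (0.068 + 0.117 + 0.199 + 0.184 + 0.137) / 5 = 0.1410
LCL_s = B₃·s̄ = 0.030 × 0.1410 = 0.0042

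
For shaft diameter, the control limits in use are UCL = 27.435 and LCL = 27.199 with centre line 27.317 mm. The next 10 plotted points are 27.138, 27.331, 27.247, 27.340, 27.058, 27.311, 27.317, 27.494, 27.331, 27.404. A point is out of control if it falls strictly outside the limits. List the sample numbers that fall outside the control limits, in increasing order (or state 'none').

1, 5, 8

Compare each point to [27.199, 27.435]: sample 1 = 27.138 < LCL; sample 5 = 27.058 < LCL; sample 8 = 27.494 > UCL.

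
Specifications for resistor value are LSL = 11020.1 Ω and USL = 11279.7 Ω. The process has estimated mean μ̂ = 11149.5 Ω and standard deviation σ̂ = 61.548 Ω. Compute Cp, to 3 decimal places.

Cp = (USL − LSL) / (6σ̂) = (11279.7 − 11020.1) / (6 × 61.548) = 259.6000 / 369.2880 = 0.7030

0.703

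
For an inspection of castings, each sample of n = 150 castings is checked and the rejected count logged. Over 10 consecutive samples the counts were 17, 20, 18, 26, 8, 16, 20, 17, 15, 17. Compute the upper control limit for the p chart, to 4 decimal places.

0.1944

p̄ = Σdᵢ / (k·n) = 174 / (10 × 150) = 0.11600
UCL = p̄ + 3·√(p̄(1−p̄)/n) = 0.11600 + 3 × √(0.11600×0.88400/150) = 0.11600 + 3 × 0.02615 = 0.19444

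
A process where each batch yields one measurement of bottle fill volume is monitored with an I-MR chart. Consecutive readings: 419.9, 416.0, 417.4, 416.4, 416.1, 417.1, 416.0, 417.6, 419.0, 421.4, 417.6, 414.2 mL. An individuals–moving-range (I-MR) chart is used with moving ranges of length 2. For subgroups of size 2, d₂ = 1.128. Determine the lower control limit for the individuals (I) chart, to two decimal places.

X̄ = (419.9 + 416.0 + 417.4 + 416.4 + 416.1 + 417.1 + 416.0 + 417.6 + 419.0 + 421.4 + 417.6 + 414.2) / 12 = 417.3917
Moving ranges: 3.9, 1.4, 1.0, 0.3, 1.0, 1.1, 1.6, 1.4, 2.4, 3.8, 3.4; M̄R̄ = 21.3000 / 11 = 1.9364
LCL = X̄ − 3·M̄R̄/d₂ = 417.3917 − 3 × 1.9364 / 1.128 = 412.2418

412.24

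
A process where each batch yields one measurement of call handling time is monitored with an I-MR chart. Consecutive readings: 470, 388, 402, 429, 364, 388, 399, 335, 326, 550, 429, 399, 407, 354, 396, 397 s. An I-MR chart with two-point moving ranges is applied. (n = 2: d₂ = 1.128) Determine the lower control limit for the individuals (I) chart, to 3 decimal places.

264.651

X̄ = (470 + 388 + 402 + 429 + 364 + 388 + 399 + 335 + 326 + 550 + 429 + 399 + 407 + 354 + 396 + 397) / 16 = 402.0625
Moving ranges: 82, 14, 27, 65, 24, 11, 64, 9, 224, 121, 30, 8, 53, 42, 1; M̄R̄ = 775.0000 / 15 = 51.6667
LCL = X̄ − 3·M̄R̄/d₂ = 402.0625 − 3 × 51.6667 / 1.128 = 264.6512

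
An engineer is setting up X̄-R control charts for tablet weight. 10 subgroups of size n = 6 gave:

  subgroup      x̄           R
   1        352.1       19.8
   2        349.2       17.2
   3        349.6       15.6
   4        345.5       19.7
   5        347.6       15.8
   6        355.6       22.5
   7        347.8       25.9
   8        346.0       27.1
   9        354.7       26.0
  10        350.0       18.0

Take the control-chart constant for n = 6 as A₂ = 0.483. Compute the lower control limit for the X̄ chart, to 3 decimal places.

X̄̄ = (352.1 + 349.2 + 349.6 + 345.5 + 347.6 + 355.6 + 347.8 + 346.0 + 354.7 + 350.0) / 10 = 3498.1000 / 10 = 349.8100
R̄ = (19.8 + 17.2 + 15.6 + 19.7 + 15.8 + 22.5 + 25.9 + 27.1 + 26.0 + 18.0) / 10 = 207.6000 / 10 = 20.7600
LCL = X̄̄ − A₂·R̄ = 349.8100 − 0.483 × 20.7600 = 339.7829

339.783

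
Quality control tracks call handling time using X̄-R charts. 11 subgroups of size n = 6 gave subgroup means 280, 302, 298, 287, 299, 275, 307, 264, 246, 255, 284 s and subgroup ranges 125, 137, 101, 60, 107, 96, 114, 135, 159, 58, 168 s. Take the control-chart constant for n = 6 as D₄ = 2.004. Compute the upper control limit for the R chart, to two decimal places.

229.55

R̄ = (125 + 137 + 101 + 60 + 107 + 96 + 114 + 135 + 159 + 58 + 168) / 11 = 1260.0000 / 11 = 114.5455
UCL_R = D₄·R̄ = 2.004 × 114.5455 = 229.5491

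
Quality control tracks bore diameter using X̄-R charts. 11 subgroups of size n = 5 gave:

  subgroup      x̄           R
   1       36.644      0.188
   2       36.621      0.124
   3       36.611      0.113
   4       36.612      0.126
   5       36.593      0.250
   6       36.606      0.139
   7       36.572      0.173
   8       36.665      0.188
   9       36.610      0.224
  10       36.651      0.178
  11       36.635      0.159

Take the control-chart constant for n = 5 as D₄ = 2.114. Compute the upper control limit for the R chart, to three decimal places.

R̄ = (0.188 + 0.124 + 0.113 + 0.126 + 0.250 + 0.139 + 0.173 + 0.188 + 0.224 + 0.178 + 0.159) / 11 = 1.8620 / 11 = 0.1693
UCL_R = D₄·R̄ = 2.114 × 0.1693 = 0.3578

0.358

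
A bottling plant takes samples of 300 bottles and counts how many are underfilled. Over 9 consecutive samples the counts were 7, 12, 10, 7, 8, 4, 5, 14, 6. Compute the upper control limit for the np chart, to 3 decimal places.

p̄ = Σdᵢ / (k·n) = 73 / (9 × 300) = 0.02704
UCL = np̄ + 3·√(np̄(1−p̄)) = 8.1111 + 3 × √(8.1111×0.97296) = 8.1111 + 3 × 2.8092 = 16.5388

16.539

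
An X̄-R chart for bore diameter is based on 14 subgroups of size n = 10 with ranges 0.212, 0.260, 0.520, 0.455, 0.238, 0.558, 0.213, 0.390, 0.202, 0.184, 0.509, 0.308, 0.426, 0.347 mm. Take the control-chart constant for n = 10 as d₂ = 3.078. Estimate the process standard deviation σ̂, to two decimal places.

R̄ = (0.212 + 0.260 + 0.520 + 0.455 + 0.238 + 0.558 + 0.213 + 0.390 + 0.202 + 0.184 + 0.509 + 0.308 + 0.426 + 0.347) / 14 = 0.3444
σ̂ = R̄ / d₂ = 0.3444 / 3.078 = 0.1119

0.11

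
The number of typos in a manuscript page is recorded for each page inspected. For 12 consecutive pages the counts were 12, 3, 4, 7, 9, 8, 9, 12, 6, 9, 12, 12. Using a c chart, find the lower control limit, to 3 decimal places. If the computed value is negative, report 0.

0.000

c̄ = (12 + 3 + 4 + 7 + 9 + 8 + 9 + 12 + 6 + 9 + 12 + 12) / 12 = 103 / 12 = 8.5833
LCL = c̄ − 3√c̄ = 8.5833 − 3 × 2.9297 = -0.2059 → 0 (cannot be negative)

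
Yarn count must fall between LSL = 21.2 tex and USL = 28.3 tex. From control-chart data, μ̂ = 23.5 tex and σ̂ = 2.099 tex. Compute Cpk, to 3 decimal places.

0.365

Cpu = (USL − μ̂) / (3σ̂) = (28.3 − 23.5) / (3 × 2.099) = 0.7623; Cpl = (μ̂ − LSL) / (3σ̂) = (23.5 − 21.2) / (3 × 2.099) = 0.3653; Cpk = min(Cpu, Cpl) = 0.3653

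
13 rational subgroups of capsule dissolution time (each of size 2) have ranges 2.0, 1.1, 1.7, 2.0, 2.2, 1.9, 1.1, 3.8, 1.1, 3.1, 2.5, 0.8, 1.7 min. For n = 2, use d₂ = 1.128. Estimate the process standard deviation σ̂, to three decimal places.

1.705

R̄ = (2.0 + 1.1 + 1.7 + 2.0 + 2.2 + 1.9 + 1.1 + 3.8 + 1.1 + 3.1 + 2.5 + 0.8 + 1.7) / 13 = 1.9231
σ̂ = R̄ / d₂ = 1.9231 / 1.128 = 1.7049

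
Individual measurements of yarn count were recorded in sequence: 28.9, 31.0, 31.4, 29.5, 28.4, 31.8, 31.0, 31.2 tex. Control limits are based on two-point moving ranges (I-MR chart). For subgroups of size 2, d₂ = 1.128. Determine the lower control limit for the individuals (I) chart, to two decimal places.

26.64

X̄ = (28.9 + 31.0 + 31.4 + 29.5 + 28.4 + 31.8 + 31.0 + 31.2) / 8 = 30.4000
Moving ranges: 2.1, 0.4, 1.9, 1.1, 3.4, 0.8, 0.2; M̄R̄ = 9.9000 / 7 = 1.4143
LCL = X̄ − 3·M̄R̄/d₂ = 30.4000 − 3 × 1.4143 / 1.128 = 26.6386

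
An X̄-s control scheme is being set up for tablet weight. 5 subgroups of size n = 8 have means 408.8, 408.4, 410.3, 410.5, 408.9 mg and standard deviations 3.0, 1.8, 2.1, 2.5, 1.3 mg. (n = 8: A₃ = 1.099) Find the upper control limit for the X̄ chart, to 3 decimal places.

X̄̄ = (408.8 + 408.4 + 410.3 + 410.5 + 408.9) / 5 = 409.3800
s̄ = (3.0 + 1.8 + 2.1 + 2.5 + 1.3) / 5 = 2.1400
UCL = X̄̄ + A₃·s̄ = 409.3800 + 1.099 × 2.1400 = 411.7319

411.732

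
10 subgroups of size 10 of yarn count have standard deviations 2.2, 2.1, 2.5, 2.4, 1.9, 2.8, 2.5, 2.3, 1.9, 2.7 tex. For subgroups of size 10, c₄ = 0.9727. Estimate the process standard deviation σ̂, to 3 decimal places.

2.395

s̄ = (2.2 + 2.1 + 2.5 + 2.4 + 1.9 + 2.8 + 2.5 + 2.3 + 1.9 + 2.7) / 10 = 2.3300
σ̂ = s̄ / c₄ = 2.3300 / 0.9727 = 2.3954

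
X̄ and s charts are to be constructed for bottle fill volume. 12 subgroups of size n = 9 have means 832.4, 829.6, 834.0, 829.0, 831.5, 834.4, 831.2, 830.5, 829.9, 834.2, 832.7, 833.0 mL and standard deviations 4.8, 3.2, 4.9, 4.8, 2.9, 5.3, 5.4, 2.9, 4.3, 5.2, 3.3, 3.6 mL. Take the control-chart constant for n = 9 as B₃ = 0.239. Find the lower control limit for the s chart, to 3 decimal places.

1.008

s̄ = (4.8 + 3.2 + 4.9 + 4.8 + 2.9 + 5.3 + 5.4 + 2.9 + 4.3 + 5.2 + 3.3 + 3.6) / 12 = 4.2167
LCL_s = B₃·s̄ = 0.239 × 4.2167 = 1.0078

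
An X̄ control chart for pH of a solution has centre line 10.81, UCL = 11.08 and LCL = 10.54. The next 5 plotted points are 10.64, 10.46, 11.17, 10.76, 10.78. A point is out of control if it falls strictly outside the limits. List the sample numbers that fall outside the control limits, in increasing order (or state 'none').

Compare each point to [10.54, 11.08]: sample 2 = 10.46 < LCL; sample 3 = 11.17 > UCL.

2, 3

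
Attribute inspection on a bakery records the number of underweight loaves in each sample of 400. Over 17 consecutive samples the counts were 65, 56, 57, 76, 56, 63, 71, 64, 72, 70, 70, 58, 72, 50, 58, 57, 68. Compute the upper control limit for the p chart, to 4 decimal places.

0.2142

p̄ = Σdᵢ / (k·n) = 1083 / (17 × 400) = 0.15926
UCL = p̄ + 3·√(p̄(1−p̄)/n) = 0.15926 + 3 × √(0.15926×0.84074/400) = 0.15926 + 3 × 0.01830 = 0.21415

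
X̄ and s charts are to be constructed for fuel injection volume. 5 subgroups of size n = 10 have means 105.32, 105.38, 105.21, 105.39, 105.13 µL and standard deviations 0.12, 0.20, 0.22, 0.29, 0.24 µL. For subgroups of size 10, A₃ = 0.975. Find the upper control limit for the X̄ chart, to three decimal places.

105.495

X̄̄ = (105.32 + 105.38 + 105.21 + 105.39 + 105.13) / 5 = 105.2860
s̄ = (0.12 + 0.20 + 0.22 + 0.29 + 0.24) / 5 = 0.2140
UCL = X̄̄ + A₃·s̄ = 105.2860 + 0.975 × 0.2140 = 105.4946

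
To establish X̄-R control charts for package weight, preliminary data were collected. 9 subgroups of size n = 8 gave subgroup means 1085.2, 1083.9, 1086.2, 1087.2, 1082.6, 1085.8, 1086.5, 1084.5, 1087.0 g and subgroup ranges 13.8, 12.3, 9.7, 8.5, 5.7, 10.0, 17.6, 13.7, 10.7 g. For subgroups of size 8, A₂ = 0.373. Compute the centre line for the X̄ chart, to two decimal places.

X̄̄ = (1085.2 + 1083.9 + 1086.2 + 1087.2 + 1082.6 + 1085.8 + 1086.5 + 1084.5 + 1087.0) / 9 = 9768.9000 / 9 = 1085.4333
CL = X̄̄ = 1085.4333

1085.43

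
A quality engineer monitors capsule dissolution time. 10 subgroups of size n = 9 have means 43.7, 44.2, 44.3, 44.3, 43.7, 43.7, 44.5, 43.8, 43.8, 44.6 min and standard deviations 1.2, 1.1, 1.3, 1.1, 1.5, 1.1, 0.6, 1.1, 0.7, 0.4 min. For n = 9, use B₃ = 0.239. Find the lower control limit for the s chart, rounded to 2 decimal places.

0.24

s̄ = (1.2 + 1.1 + 1.3 + 1.1 + 1.5 + 1.1 + 0.6 + 1.1 + 0.7 + 0.4) / 10 = 1.0100
LCL_s = B₃·s̄ = 0.239 × 1.0100 = 0.2414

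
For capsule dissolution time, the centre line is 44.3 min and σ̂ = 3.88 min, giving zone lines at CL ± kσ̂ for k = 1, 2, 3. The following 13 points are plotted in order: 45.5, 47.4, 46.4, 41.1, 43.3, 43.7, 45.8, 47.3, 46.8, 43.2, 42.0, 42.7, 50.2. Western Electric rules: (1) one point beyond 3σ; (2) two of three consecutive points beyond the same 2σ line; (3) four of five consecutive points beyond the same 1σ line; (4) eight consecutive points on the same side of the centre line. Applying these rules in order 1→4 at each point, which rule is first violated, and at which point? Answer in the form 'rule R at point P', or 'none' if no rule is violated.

none

Zone of each point (C = within 1σ̂, B = 1σ̂–2σ̂, A = 2σ̂–3σ̂, * = beyond 3σ̂; sign = side of CL): 1:+C, 2:+C, 3:+C, 4:-C, 5:-C, 6:-C, 7:+C, 8:+C, 9:+C, 10:-C, 11:-C, 12:-C, 13:+B
No rule fires across all 13 points.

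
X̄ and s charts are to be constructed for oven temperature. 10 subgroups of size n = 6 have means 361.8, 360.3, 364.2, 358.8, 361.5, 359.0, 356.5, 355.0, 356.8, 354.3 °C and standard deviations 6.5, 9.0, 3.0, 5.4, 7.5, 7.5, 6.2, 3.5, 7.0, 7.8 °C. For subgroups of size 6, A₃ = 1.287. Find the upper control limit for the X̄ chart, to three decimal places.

366.980

X̄̄ = (361.8 + 360.3 + 364.2 + 358.8 + 361.5 + 359.0 + 356.5 + 355.0 + 356.8 + 354.3) / 10 = 358.8200
s̄ = (6.5 + 9.0 + 3.0 + 5.4 + 7.5 + 7.5 + 6.2 + 3.5 + 7.0 + 7.8) / 10 = 6.3400
UCL = X̄̄ + A₃·s̄ = 358.8200 + 1.287 × 6.3400 = 366.9796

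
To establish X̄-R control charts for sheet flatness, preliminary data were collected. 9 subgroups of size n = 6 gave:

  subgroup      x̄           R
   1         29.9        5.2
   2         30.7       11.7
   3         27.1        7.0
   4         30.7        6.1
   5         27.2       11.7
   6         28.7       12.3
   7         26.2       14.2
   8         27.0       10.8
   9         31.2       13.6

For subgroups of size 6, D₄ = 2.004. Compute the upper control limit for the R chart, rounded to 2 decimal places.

R̄ = (5.2 + 11.7 + 7.0 + 6.1 + 11.7 + 12.3 + 14.2 + 10.8 + 13.6) / 9 = 92.6000 / 9 = 10.2889
UCL_R = D₄·R̄ = 2.004 × 10.2889 = 20.6189

20.62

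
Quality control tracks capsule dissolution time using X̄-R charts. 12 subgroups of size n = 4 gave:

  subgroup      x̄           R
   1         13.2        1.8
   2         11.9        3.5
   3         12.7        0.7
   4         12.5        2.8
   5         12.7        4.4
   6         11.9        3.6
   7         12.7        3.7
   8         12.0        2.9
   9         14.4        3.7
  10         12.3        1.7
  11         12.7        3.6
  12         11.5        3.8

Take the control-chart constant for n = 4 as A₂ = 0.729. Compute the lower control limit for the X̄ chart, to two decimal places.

X̄̄ = (13.2 + 11.9 + 12.7 + 12.5 + 12.7 + 11.9 + 12.7 + 12.0 + 14.4 + 12.3 + 12.7 + 11.5) / 12 = 150.5000 / 12 = 12.5417
R̄ = (1.8 + 3.5 + 0.7 + 2.8 + 4.4 + 3.6 + 3.7 + 2.9 + 3.7 + 1.7 + 3.6 + 3.8) / 12 = 36.2000 / 12 = 3.0167
LCL = X̄̄ − A₂·R̄ = 12.5417 − 0.729 × 3.0167 = 10.3425

10.34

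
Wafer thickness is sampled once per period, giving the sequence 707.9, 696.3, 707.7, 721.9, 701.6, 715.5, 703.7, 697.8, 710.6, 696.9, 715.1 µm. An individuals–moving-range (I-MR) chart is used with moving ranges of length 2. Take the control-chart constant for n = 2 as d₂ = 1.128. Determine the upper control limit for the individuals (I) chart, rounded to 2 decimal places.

742.40

X̄ = (707.9 + 696.3 + 707.7 + 721.9 + 701.6 + 715.5 + 703.7 + 697.8 + 710.6 + 696.9 + 715.1) / 11 = 706.8182
Moving ranges: 11.6, 11.4, 14.2, 20.3, 13.9, 11.8, 5.9, 12.8, 13.7, 18.2; M̄R̄ = 133.8000 / 10 = 13.3800
UCL = X̄ + 3·M̄R̄/d₂ = 706.8182 + 3 × 13.3800 / 1.128 = 742.4033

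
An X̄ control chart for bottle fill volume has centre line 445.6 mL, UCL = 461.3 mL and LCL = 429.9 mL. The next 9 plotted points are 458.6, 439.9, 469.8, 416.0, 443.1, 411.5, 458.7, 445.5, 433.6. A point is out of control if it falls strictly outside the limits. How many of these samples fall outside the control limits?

Compare each point to [429.9, 461.3]: sample 3 = 469.8 > UCL; sample 4 = 416.0 < LCL; sample 6 = 411.5 < LCL.

3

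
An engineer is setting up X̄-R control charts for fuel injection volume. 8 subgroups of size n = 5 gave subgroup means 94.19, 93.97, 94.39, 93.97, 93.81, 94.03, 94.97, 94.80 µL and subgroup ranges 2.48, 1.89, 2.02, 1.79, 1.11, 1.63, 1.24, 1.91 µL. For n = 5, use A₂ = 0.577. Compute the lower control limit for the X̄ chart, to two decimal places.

X̄̄ = (94.19 + 93.97 + 94.39 + 93.97 + 93.81 + 94.03 + 94.97 + 94.80) / 8 = 754.1300 / 8 = 94.2662
R̄ = (2.48 + 1.89 + 2.02 + 1.79 + 1.11 + 1.63 + 1.24 + 1.91) / 8 = 14.0700 / 8 = 1.7588
LCL = X̄̄ − A₂·R̄ = 94.2662 − 0.577 × 1.7588 = 93.2515

93.25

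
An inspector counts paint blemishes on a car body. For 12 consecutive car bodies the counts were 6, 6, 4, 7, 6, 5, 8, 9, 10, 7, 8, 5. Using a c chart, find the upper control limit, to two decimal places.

14.54

c̄ = (6 + 6 + 4 + 7 + 6 + 5 + 8 + 9 + 10 + 7 + 8 + 5) / 12 = 81 / 12 = 6.7500
UCL = c̄ + 3√c̄ = 6.7500 + 3 × √6.7500 = 6.7500 + 3 × 2.5981 = 14.5442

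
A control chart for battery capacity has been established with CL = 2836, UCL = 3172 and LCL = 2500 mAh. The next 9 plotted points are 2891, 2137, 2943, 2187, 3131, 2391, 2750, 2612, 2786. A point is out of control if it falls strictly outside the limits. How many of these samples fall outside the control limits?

3

Compare each point to [2500, 3172]: sample 2 = 2137 < LCL; sample 4 = 2187 < LCL; sample 6 = 2391 < LCL.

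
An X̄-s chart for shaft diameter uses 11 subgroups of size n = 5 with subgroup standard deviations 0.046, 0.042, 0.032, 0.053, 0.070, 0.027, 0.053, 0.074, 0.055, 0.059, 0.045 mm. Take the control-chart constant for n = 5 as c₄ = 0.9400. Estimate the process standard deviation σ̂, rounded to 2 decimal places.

0.05

s̄ = (0.046 + 0.042 + 0.032 + 0.053 + 0.070 + 0.027 + 0.053 + 0.074 + 0.055 + 0.059 + 0.045) / 11 = 0.0505
σ̂ = s̄ / c₄ = 0.0505 / 0.9400 = 0.0538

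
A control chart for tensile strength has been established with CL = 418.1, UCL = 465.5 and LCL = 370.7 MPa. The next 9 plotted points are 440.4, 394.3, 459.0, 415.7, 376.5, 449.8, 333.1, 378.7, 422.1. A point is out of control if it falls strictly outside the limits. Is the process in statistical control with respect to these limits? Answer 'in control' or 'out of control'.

out of control

Compare each point to [370.7, 465.5]: sample 7 = 333.1 < LCL.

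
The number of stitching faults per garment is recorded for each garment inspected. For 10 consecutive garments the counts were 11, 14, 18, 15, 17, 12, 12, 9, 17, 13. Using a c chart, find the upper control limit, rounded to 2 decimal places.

24.94

c̄ = (11 + 14 + 18 + 15 + 17 + 12 + 12 + 9 + 17 + 13) / 10 = 138 / 10 = 13.8000
UCL = c̄ + 3√c̄ = 13.8000 + 3 × √13.8000 = 13.8000 + 3 × 3.7148 = 24.9445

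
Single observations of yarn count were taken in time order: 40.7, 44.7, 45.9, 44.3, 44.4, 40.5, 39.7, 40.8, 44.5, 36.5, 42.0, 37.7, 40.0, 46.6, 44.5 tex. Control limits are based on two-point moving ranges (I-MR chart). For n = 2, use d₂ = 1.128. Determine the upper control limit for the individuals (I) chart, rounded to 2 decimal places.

X̄ = (40.7 + 44.7 + 45.9 + 44.3 + 44.4 + 40.5 + 39.7 + 40.8 + 44.5 + 36.5 + 42.0 + 37.7 + 40.0 + 46.6 + 44.5) / 15 = 42.1867
Moving ranges: 4.0, 1.2, 1.6, 0.1, 3.9, 0.8, 1.1, 3.7, 8.0, 5.5, 4.3, 2.3, 6.6, 2.1; M̄R̄ = 45.2000 / 14 = 3.2286
UCL = X̄ + 3·M̄R̄/d₂ = 42.1867 + 3 × 3.2286 / 1.128 = 50.7733

50.77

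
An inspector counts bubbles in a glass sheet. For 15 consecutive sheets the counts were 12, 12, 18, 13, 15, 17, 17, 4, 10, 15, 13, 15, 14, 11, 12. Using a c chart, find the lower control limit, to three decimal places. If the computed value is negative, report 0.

2.300

c̄ = (12 + 12 + 18 + 13 + 15 + 17 + 17 + 4 + 10 + 15 + 13 + 15 + 14 + 11 + 12) / 15 = 198 / 15 = 13.2000
LCL = c̄ − 3√c̄ = 13.2000 − 3 × 3.6332 = 2.3005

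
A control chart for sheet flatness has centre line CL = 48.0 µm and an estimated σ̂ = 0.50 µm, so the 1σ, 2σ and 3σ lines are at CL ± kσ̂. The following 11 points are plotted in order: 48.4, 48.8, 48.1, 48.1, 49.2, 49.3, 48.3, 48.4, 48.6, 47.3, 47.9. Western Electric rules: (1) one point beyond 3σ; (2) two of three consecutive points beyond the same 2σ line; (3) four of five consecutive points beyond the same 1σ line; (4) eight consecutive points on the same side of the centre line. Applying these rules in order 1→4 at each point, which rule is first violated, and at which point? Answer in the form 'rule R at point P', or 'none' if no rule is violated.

rule 2 at point 6

Zone of each point (C = within 1σ̂, B = 1σ̂–2σ̂, A = 2σ̂–3σ̂, * = beyond 3σ̂; sign = side of CL): 1:+C, 2:+B, 3:+C, 4:+C, 5:+A, 6:+A, 7:+C, 8:+C, 9:+B, 10:-B, 11:-C
Rule 2 (two of three consecutive points beyond the same 2σ limit) is satisfied at point 6.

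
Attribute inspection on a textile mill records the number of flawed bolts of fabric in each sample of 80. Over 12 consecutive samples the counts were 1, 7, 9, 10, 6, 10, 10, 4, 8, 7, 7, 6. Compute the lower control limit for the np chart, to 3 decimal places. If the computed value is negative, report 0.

0.000

p̄ = Σdᵢ / (k·n) = 85 / (12 × 80) = 0.08854
LCL = np̄ − 3·√(np̄(1−p̄)) = 7.0833 − 3 × 2.5409 = -0.5394 → 0 (negative, so LCL = 0)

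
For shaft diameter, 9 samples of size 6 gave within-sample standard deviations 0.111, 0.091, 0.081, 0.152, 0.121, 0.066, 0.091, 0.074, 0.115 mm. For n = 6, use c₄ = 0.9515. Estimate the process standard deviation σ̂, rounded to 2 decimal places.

0.11

s̄ = (0.111 + 0.091 + 0.081 + 0.152 + 0.121 + 0.066 + 0.091 + 0.074 + 0.115) / 9 = 0.1002
σ̂ = s̄ / c₄ = 0.1002 / 0.9515 = 0.1053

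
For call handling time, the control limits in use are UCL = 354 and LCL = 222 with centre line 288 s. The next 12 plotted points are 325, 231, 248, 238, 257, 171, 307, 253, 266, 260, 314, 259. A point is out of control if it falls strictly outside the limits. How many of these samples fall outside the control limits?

Compare each point to [222, 354]: sample 6 = 171 < LCL.

1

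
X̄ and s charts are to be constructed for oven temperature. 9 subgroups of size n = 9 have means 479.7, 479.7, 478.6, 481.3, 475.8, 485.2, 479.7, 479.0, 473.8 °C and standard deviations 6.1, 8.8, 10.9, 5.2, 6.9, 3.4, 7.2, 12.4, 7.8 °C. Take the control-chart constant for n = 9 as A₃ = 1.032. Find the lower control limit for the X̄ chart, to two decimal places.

471.32

X̄̄ = (479.7 + 479.7 + 478.6 + 481.3 + 475.8 + 485.2 + 479.7 + 479.0 + 473.8) / 9 = 479.2000
s̄ = (6.1 + 8.8 + 10.9 + 5.2 + 6.9 + 3.4 + 7.2 + 12.4 + 7.8) / 9 = 7.6333
LCL = X̄̄ − A₃·s̄ = 479.2000 − 1.032 × 7.6333 = 471.3224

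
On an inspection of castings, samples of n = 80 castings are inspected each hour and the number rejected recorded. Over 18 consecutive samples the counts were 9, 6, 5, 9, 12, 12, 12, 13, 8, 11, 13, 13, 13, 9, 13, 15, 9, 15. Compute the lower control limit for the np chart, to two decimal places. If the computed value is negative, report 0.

1.72

p̄ = Σdᵢ / (k·n) = 197 / (18 × 80) = 0.13681
LCL = np̄ − 3·√(np̄(1−p̄)) = 10.9444 − 3 × 3.0736 = 1.7236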